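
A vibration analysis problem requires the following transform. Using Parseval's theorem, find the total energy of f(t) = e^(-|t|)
Parseval's theorem: E=integral |f(t)|^2 dt=(1/2pi) integral |F(omega)|^2 domega
E=integral_{-inf}^{inf} e^(-2|t|) dt=2 * integral_0^inf e^(-2t) dt=2/(2 * 1)=1/1

Answer: 1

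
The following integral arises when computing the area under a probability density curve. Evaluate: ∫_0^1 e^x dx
Antiderivative: e^x
Evaluate: (e^1-1)

Answer: e^1-1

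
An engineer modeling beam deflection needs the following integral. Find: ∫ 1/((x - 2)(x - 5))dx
Partial fractions: 1/((x-2)(x-5)) = A/(x-2) + B/(x-5)
A = -1/3, B = 1/3
∫ [-1/3· 1/(x-2) + 1/3· 1/(x-5)] dx
= (1/3)[ln|x-5| - ln|x-2|] + C

Answer: (1/3)·ln|(x-5)/(x-2)| + C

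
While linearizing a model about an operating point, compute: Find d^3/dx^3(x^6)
Apply power rule 3 times:
d^1: 6x^5
d^2: 30x^4
d^3: 120x^3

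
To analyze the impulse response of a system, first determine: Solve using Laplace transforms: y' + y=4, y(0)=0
Take L of both sides: sY(s) - 0 + Y(s) = 4/s
Y(s)(s + 1) = 4/s + 0
Y(s) = 4/(s(s + 1)) + 0/(s + 1)
Partial fractions: 4/(s(s + 1)) = 4/s - 4/(s + 1)
So Y(s) = 4/s - 4/(s + 1)
Inverse transform (L^(-1){1/s} = 1, L^(-1){1/(s + 1)} = e^(-t)):

Answer: y(t) = 4 - 4·e^(-t)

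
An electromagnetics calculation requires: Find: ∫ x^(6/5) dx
Power rule: ∫ x^(6/5) dx = x^(11/5)/(11/5)+C

Answer: (5/11)·x^(11/5)+C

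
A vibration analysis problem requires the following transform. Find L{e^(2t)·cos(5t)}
First shifting: L{e^(at)f(t)} = F(s-a)
L{cos(5t)} = s/(s² + 25)
Shift: (s-2)/((s-2)² + 25)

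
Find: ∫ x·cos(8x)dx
By parts: u = x, dv = cos(8x) dx
du = dx, v = sin(8x)/8
= x·sin(8x)/8+cos(8x)/8²+C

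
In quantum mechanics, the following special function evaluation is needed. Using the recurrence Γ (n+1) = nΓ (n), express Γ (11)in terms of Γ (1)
Γ(11) = 10Γ(10) = 10·9Γ(9) = ... = 10!·Γ(1) = 3628800·Γ(1)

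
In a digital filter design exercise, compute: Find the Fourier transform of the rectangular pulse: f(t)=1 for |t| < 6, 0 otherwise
F(omega) = integral from -6 to 6 of e^(-j * omega * t) dt
= 2 * sin(6 * omega)/omega = 12 * sinc(6 * omega/pi)

Answer: 2 * sin(6 * omega)/omega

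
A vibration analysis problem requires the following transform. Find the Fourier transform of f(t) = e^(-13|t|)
Using the standard pair: F{e^(-a|t|)} = 2a/(a^2+omega^2)
With a = 13: F(omega) = 26/(169+omega^2)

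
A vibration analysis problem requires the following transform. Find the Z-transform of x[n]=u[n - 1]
Using the time-shift property: Z{u[n-1]} = z^(-1)*z/(z-1)
= z^(0)/(z-1)

Answer: 1/(z-1)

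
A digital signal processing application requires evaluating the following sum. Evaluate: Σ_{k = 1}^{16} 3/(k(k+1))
Partial fractions: 3/(k(k + 1)) = 3/k - 3/(k + 1)
Telescoping sum: 3(1 - 1/17) = 3·16/17

Answer: 48/17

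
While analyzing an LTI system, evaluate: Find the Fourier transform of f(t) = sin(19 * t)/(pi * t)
sin(W * t)/(pi * t)=(W/pi) * sinc(W * t/pi) is the impulse response of the ideal low-pass filter with cutoff W (here W=19).
Its Fourier transform is a rectangular function:
F(omega)=1 for |omega| < 19, 0 otherwise

Answer: rect(omega/38) [i.e., 1 for |omega| < 19, 0 otherwise]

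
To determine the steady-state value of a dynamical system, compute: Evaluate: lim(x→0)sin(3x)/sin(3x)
sin(u) ≈ u for small u:
sin(3x)/sin(3x) ≈ 3x/(3x) = 3/3

Answer: 1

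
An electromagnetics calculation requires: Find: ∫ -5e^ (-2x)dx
Since d/dx[e^(-2x)]=-2e^(-2x), we get 5/2 e^(-2x)+C

Answer: (5/2)e^(-2x)+C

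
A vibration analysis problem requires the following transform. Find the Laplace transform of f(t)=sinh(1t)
L{sinh(at)}=a/(s²-a²)
L{sinh(1t)}=1/(s²-1)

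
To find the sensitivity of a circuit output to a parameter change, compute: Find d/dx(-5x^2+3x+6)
Power rule: d/dx(ax^n)=n·a·x^(n-1)
Term by term: -10·x + 3

Answer: -10x + 3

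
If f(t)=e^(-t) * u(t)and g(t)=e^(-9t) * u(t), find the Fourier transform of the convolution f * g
By the convolution theorem: F{f*g} = F(omega)*G(omega)
F(omega) = 1/(1 + j*omega), G(omega) = 1/(9 + j*omega)
F{f*g} = 1/((1 + j*omega)(9 + j*omega))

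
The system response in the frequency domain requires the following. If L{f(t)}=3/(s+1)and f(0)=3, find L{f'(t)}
L{f'(t)} = s·F(s) - f(0) = 3s/(s + 1) - 3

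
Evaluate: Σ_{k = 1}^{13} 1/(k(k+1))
Partial fractions: 1/(k(k+1))=1/k - 1/(k+1)
Telescoping sum: 1(1-1/14)=1·13/14

Answer: 13/14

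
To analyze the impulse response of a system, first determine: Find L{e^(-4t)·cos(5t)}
First shifting: L{e^(at)f(t)} = F(s-a)
L{cos(5t)} = s/(s² + 25)
Shift: (s + 4)/((s + 4)² + 25)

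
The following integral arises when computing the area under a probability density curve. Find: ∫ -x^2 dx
Using power rule: ∫ -x^2 dx = -1/3 x^3 + C = (-1/3)x^3 + C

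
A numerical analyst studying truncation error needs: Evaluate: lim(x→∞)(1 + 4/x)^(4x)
Rewrite as [(1+4/x)^x]^4.
lim(1+4/x)^x = e^4, so limit = (e^4)^4 = e^16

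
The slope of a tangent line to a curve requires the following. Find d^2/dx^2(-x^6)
Apply power rule 2 times:
d^1: -6x^5
d^2: -30x^4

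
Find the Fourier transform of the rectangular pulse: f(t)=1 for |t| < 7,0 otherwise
F(omega)=integral from -7 to 7 of e^(-j * omega * t) dt
=2 * sin(7 * omega)/omega=14 * sinc(7 * omega/pi)

Answer: 2 * sin(7 * omega)/omega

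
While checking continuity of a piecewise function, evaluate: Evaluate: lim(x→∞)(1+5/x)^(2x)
Rewrite as [(1 + 5/x)^x]^2.
lim(1 + 5/x)^x=e^5, so limit=(e^5)^2=e^10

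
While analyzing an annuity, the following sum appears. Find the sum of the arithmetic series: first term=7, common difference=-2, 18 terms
Last term: a_n = 7+(18-1)·-2 = -27
Sum = n(a_1+a_n)/2 = 18(7+(-27))/2 = -180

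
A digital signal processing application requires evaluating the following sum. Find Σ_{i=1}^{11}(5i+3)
=5·Σ i + 3·11=5·66 + 33=363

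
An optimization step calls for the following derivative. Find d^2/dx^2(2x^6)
Apply power rule 2 times:
d^1: 12x^5
d^2: 60x^4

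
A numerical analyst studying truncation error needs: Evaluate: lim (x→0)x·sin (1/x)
Squeeze theorem: -|x| ≤ x·sin(1/x) ≤ |x|
Since x → 0 as x → 0, by squeeze theorem the limit is 0

Answer: 0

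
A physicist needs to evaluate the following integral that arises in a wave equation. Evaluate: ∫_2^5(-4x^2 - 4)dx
Step 1: Find antiderivative F(x) = (-4/3)x^3 - 4x
Step 2: F(5) - F(2) = -560/3 - (-56/3) = -168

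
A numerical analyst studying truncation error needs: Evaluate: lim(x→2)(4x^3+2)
Polynomial is continuous, so substitute x=2:
4·2^3+2=34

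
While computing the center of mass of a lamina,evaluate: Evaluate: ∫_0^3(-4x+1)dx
Step 1: Find antiderivative F(x) = -2x^2 + x
Step 2: F(3) - F(0) = -15 - (0) = -15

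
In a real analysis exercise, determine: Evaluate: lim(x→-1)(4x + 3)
Polynomial is continuous, so substitute x = -1:
4·(-1)+3 = -1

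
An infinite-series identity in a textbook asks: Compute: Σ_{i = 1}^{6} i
Using formula: Σ i^1 = n(n+1)/2 = 6·7/2 = 21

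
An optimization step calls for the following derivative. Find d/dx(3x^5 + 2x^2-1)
Power rule: d/dx(ax^n) = n·a·x^(n-1)
Term by term: 15·x^4+4·x

Answer: 15x^4+4x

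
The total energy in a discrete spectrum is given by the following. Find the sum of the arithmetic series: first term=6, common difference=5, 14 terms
Last term: a_n = 6 + (14 - 1)·5 = 71
Sum = n(a_1 + a_n)/2 = 14(6 + 71)/2 = 539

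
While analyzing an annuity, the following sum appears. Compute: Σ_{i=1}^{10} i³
Using formula: Σ i^3 = [n(n+1)/2]² = [10·11/2]² = 3025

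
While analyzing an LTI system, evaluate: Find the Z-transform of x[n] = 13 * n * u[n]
Z{n*u[n]}=z/(z-1)^2
By linearity: Z{13*n*u[n]}=13z/(z-1)^2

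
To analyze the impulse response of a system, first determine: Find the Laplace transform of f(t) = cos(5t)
L{cos(wt)} = s/(s² + w²)
L{cos(5t)} = s/(s² + 25)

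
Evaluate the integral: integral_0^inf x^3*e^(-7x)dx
This is a Gamma integral. Substitute u=7x (du=7 dx):
integral_0^inf x^3*e^(-7x) dx=(1/7^4) integral_0^inf u^3*e^(-u) du
=Gamma(4)/7^4=3!/7^4=6/2401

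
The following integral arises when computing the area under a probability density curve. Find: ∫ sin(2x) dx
Using substitution u=2x: ∫ sin(u) du/2=-cos(u)/2 + C

Answer: (-1/2)cos(2x) + C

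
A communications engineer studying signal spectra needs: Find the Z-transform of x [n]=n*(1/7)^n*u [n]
Using the property Z{n * a^n * u[n]}=az/(z-a)^2
With a=1/7: X(z)=(1/7)z/(z - 1/7)^2, |z| > 1/7

Answer: (1/7)z/(z - 1/7)^2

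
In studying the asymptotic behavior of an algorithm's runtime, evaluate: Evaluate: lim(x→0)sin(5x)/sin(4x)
sin(u) ≈ u for small u:
sin(5x)/sin(4x) ≈ 5x/(4x)=5/4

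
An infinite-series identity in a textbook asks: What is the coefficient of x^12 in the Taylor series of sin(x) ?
sin(x) has only odd powers. Coefficient of x^12=0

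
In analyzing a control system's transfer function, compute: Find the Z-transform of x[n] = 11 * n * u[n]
Z{n*u[n]}=z/(z-1)^2
By linearity: Z{11*n*u[n]}=11z/(z-1)^2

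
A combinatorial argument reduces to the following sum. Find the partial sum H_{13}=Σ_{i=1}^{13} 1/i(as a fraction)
H_13=1+1/2+1/3+...+1/13
=1145993/360360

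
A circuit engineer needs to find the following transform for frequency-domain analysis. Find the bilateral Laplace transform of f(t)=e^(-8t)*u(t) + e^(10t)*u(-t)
For e^(-8t)*u(t): L=1/(s + 8), Re(s) > -8
For e^(10t)*u(-t): L=-1/(s-10), Re(s) < 10
Combined: F(s)=1/(s + 8) - 1/(s-10), -8 < Re(s) < 10

Answer: 1/(s + 8) - 1/(s-10), ROC: -8 < Re(s) < 10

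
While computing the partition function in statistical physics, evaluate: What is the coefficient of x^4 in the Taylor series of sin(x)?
sin(x) has only odd powers. Coefficient of x^4 = 0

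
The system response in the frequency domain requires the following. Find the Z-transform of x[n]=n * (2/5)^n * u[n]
Using the property Z{n*a^n*u[n]}=az/(z-a)^2
With a=2/5: X(z)=(2/5)z/(z - 2/5)^2, |z| > 2/5

Answer: (2/5)z/(z - 2/5)^2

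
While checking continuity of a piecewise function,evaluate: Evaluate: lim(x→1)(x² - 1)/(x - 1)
Factor: (x² - 1)=(x-1)(x+1)
Cancel (x-1): lim(x→1) (x+1)=2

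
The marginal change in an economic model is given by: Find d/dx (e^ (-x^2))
Chain rule: d/dx[e^u]=e^u · u' where u=-x^2
u'=-2x

Answer: -2x·e^(-x^2)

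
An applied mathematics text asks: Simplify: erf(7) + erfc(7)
By definition erfc(x) = 1 - erf(x)
erf(7) + erfc(7) = erf(7) + 1 - erf(7) = 1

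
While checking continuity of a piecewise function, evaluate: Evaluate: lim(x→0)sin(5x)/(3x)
L'Hôpital (0/0): lim 5cos(5x)/3=5/3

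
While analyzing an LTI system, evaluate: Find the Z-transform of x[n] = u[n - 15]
Using the time-shift property: Z{u[n-15]} = z^(-15)*z/(z-1)
= z^(-14)/(z-1)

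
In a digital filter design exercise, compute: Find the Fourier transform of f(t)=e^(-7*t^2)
The Fourier transform of a Gaussian e^(-a * t^2) is sqrt(pi/a) * e^(-omega^2/(4a)).
With a=7: F(omega)=sqrt(pi/7) * e^(-omega^2/28)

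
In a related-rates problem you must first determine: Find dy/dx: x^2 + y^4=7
Differentiate: 2x+4y^3·(dy/dx) = 0
dy/dx = -2x/(4y^3)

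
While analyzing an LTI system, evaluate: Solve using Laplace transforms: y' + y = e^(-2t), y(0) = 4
Take L: sY - 4 + Y = 1/(s + 2)
Y(s + 1) = 1/(s + 2) + 4
Y = 1/((s + 2)(s + 1)) + 4/(s + 1)
Partial fractions: 1/((s + 2)(s + 1)) = -1/(s + 2) + 1/(s + 1)
So Y = -1/(s + 2) + 5/(s + 1)
Inverse Laplace transform (L^(-1){1/(s + 2)} = e^(-2t), L^(-1){1/(s + 1)} = e^(-t)):

Answer: y(t) = -1·e^(-2t) + 5·e^(-t)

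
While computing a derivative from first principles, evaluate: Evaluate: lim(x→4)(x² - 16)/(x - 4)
Factor: (x² - 16)=(x-4)(x+4)
Cancel (x-4): lim(x→4) (x+4)=8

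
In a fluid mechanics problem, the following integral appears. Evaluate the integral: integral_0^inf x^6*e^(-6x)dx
This is a Gamma integral. Substitute u=6x (du=6 dx):
integral_0^inf x^6 * e^(-6x) dx=(1/6^7) integral_0^inf u^6 * e^(-u) du
=Gamma(7)/6^7=6!/6^7=720/279936

Answer: 5/1944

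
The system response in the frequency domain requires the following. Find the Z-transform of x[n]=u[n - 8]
Using the time-shift property: Z{u[n-8]}=z^(-8) * z/(z-1)
=z^(-7)/(z-1)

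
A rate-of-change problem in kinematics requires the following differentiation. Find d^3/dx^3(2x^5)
Apply power rule 3 times:
d^1: 10x^4
d^2: 40x^3
d^3: 120x^2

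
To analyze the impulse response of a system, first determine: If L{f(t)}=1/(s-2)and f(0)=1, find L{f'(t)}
L{f'(t)} = s·F(s) - f(0) = s/(s-2)-1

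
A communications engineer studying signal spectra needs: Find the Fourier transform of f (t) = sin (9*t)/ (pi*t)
sin(W * t)/(pi * t) = (W/pi) * sinc(W * t/pi) is the impulse response of the ideal low-pass filter with cutoff W (here W = 9).
Its Fourier transform is a rectangular function:
F(omega) = 1 for |omega| < 9, 0 otherwise

Answer: rect(omega/18) [i.e., 1 for |omega| < 9, 0 otherwise]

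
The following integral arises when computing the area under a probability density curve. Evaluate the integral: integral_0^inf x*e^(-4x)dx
This is a Gamma integral. Substitute u = 4x (du = 4 dx):
integral_0^inf x*e^(-4x) dx = (1/4^2) integral_0^inf u^1*e^(-u) du
= Gamma(2)/4^2 = 1!/4^2 = 1/16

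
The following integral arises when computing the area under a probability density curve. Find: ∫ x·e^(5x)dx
Integration by parts: u=x, dv=e^(5x) dx
du=dx, v=e^(5x)/5
=x·e^(5x)/5 - ∫ e^(5x)/5 dx
=x·e^(5x)/5 - e^(5x)/25 + C

Answer: e^(5x)(x/5 - 1/25) + C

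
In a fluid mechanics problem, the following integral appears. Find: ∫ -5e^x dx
Since d/dx[e^x] = +e^x, we get -5e^x+C

Answer: -5e^x+C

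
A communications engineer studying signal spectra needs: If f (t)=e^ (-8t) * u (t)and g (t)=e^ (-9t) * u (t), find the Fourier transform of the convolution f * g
By the convolution theorem: F{f*g}=F(omega)*G(omega)
F(omega)=1/(8+j*omega), G(omega)=1/(9+j*omega)
F{f*g}=1/((8+j*omega)(9+j*omega))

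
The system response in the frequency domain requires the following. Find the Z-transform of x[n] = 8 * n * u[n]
Z{n*u[n]}=z/(z-1)^2
By linearity: Z{8*n*u[n]}=8z/(z-1)^2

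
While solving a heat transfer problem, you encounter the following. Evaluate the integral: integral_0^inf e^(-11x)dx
integral_0^inf e^(-11x) dx=[-1/11 * e^(-11x)]_0^inf
=0 - (-1/11)=1/11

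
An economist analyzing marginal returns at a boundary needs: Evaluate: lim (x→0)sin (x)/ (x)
L'Hôpital (0/0): lim cos(x)/1 = 1/1

Answer: 1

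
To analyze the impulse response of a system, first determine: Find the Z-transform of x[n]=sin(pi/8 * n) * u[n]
Z{sin(w0*n)*u[n]}=z*sin(w0)/(z^2 - 2z*cos(w0) + 1)
With w0=pi/8: X(z)=z*sin(pi/8)/(z^2 - 2z*cos(pi/8) + 1)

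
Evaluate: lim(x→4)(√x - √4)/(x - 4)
Multiply by conjugate (√x+√4)/(√x+√4):
=(x - 4)/((x - 4)(√x+√4))=1/(√x+√4)
As x → 4: 1/(2√4)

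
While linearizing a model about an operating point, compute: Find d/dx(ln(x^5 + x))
Chain rule: d/dx[ln(u)]=u'/u where u=x^5 + x
u'=5x^4 + 1

Answer: (5x^4 + 1)/(x^5 + x)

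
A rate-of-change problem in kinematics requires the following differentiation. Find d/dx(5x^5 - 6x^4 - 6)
Power rule: d/dx(ax^n) = n·a·x^(n-1)
Term by term: 25·x^4 - 24·x^3

Answer: 25x^4 - 24x^3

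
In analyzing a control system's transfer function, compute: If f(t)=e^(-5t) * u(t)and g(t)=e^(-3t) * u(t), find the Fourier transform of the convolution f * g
By the convolution theorem: F{f * g}=F(omega) * G(omega)
F(omega)=1/(5+j * omega), G(omega)=1/(3+j * omega)
F{f * g}=1/((5+j * omega)(3+j * omega))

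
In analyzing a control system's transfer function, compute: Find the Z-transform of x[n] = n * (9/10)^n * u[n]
Using the property Z{n*a^n*u[n]}=az/(z-a)^2
With a=9/10: X(z)=(9/10)z/(z - 9/10)^2, |z| > 9/10

Answer: (9/10)z/(z - 9/10)^2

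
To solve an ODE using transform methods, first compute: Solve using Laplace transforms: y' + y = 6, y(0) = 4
Take L of both sides: sY(s)-4+Y(s) = 6/s
Y(s)(s+1) = 6/s+4
Y(s) = 6/(s(s+1))+4/(s+1)
Partial fractions: 6/(s(s+1)) = 6/s - 6/(s+1)
So Y(s) = 6/s - 2/(s+1)
Inverse transform (L^(-1){1/s} = 1, L^(-1){1/(s+1)} = e^(-t)):

Answer: y(t) = 6-2·e^(-t)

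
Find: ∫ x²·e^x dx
Integration by parts twice:
First: u=x², dv=e^x dx => x²e^x - 2∫ xe^x dx
Second: u=x, dv=e^x dx => xe^x - e^x
Combining: x²e^x - 2xe^x + 2e^x + C

Answer: e^x(x² - 2x + 2) + C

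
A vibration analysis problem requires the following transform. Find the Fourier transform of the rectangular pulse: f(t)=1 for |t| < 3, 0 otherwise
F(omega)=integral from -3 to 3 of e^(-j * omega * t) dt
=2 * sin(3 * omega)/omega=6 * sinc(3 * omega/pi)

Answer: 2 * sin(3 * omega)/omega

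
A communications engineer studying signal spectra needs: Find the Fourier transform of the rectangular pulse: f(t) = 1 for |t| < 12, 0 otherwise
F(omega)=integral from -12 to 12 of e^(-j*omega*t) dt
=2*sin(12*omega)/omega=24*sinc(12*omega/pi)

Answer: 2*sin(12*omega)/omega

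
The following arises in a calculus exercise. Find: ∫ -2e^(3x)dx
Since d/dx[e^(3x)] = 3e^(3x), we get -2/3 e^(3x) + C

Answer: (-2/3)e^(3x) + C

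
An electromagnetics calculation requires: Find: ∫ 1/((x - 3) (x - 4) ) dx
Partial fractions: 1/((x-3)(x-4))=A/(x-3) + B/(x-4)
A=-1, B=1
∫ [-1· 1/(x-3) + 1· 1/(x-4)] dx
=(1)[ln|x-4| - ln|x-3|] + C

Answer: ln|(x-4)/(x-3)| + C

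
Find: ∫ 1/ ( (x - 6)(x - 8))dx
Partial fractions: 1/((x-6)(x-8)) = A/(x-6)+B/(x-8)
A = -1/2, B = 1/2
∫ [-1/2· 1/(x-6)+1/2· 1/(x-8)] dx
= (1/2)[ln|x-8| - ln|x-6|]+C

Answer: (1/2)·ln|(x-8)/(x-6)|+C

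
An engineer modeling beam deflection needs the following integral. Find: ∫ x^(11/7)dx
Power rule: ∫ x^(11/7) dx = x^(18/7)/(18/7)+C

Answer: (7/18)·x^(18/7)+C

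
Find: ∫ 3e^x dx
Since d/dx[e^x] = + e^x, we get 3e^x + C

Answer: 3e^x + C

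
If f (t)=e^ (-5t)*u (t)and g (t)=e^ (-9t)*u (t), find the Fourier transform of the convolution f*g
By the convolution theorem: F{f * g}=F(omega) * G(omega)
F(omega)=1/(5 + j * omega), G(omega)=1/(9 + j * omega)
F{f * g}=1/((5 + j * omega)(9 + j * omega))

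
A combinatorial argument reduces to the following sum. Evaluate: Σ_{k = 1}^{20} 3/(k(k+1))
Partial fractions: 3/(k(k+1))=3/k - 3/(k+1)
Telescoping sum: 3(1-1/21)=3·20/21

Answer: 20/7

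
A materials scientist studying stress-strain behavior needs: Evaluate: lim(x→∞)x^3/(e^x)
Apply L'Hôpital 3 times (∞/∞ each time):
Eventually get 3!/(e^x) → 0

Answer: 0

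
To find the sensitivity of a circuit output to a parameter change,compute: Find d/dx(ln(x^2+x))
Chain rule: d/dx[ln(u)] = u'/u where u = x^2 + x
u' = 2x + 1

Answer: (2x + 1)/(x^2 + x)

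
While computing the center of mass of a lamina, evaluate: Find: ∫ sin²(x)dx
Using identity sin²(u)=(1 - cos(2u))/2:
∫ (1 - cos(2x))/2 dx=x/2 - sin(2x)/4 + C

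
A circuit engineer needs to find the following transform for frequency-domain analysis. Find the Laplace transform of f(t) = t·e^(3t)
L{t·e^(at)}=1/(s-a)²
L{t·e^(3t)}=1/(s-3)²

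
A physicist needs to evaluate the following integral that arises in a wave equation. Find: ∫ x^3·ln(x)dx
By parts: u = ln(x), dv = x^3 dx
du = 1/x dx, v = x^4/4
= x^4·ln(x)/4 - ∫ x^3/4 dx
= x^4·ln(x)/4 - x^4/16 + C

Answer: x^4(ln(x)/4 - 1/16) + C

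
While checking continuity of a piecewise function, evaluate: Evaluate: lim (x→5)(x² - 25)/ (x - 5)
Factor: (x² - 25) = (x-5)(x+5)
Cancel (x-5): lim(x→5) (x+5) = 10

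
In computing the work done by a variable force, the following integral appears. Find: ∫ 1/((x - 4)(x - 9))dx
Partial fractions: 1/((x-4)(x-9)) = A/(x-4) + B/(x-9)
A = -1/5, B = 1/5
∫ [-1/5· 1/(x-4) + 1/5· 1/(x-9)] dx
= (1/5)[ln|x-9| - ln|x-4|] + C

Answer: (1/5)·ln|(x-9)/(x-4)| + C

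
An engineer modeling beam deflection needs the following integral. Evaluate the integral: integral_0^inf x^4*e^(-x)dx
This is a Gamma integral. Substitute u = 1x:
integral_0^inf x^4 * e^(-x) dx = (1/1^5) integral_0^inf u^4 * e^(-u) du
= Gamma(5)/1^5 = 4!/1^5 = 24/1

Answer: 24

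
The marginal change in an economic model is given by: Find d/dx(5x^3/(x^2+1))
Quotient rule: (f/g)' = (f'g - fg')/g²
f = 5x^3, f' = 15x^2
g = x^2+1, g' = 2x

Answer: (15x^2·(x^2+1)-10x^4)/(x^2+1)²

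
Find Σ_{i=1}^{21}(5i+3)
= 5·Σ i + 3·21 = 5·231 + 63 = 1218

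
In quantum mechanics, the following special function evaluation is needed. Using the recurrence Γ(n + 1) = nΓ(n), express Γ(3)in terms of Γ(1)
Γ(3) = 2Γ(2) = 2·1Γ(1) = ... = 2!·Γ(1) = 2·Γ(1)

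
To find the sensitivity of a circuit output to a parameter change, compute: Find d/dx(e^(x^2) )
Chain rule: d/dx[e^u]=e^u · u' where u=x^2
u'=2x

Answer: 2x·e^(x^2)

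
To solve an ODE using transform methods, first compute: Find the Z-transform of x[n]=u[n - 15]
Using the time-shift property: Z{u[n-15]} = z^(-15) * z/(z-1)
= z^(-14)/(z-1)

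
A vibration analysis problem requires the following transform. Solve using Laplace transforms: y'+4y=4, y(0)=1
Take L of both sides: sY(s) - 1 + 4Y(s)=4/s
Y(s)(s + 4)=4/s + 1
Y(s)=4/(s(s + 4)) + 1/(s + 4)
Partial fractions: 4/(s(s + 4))=1/s - 1/(s + 4)
So Y(s)=1/s
Inverse transform (L^(-1){1/s}=1, L^(-1){1/(s + 4)}=e^(-4t)):

Answer: y(t)=1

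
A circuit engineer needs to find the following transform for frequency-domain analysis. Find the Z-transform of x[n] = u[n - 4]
Using the time-shift property: Z{u[n-4]}=z^(-4) * z/(z-1)
=z^(-3)/(z-1)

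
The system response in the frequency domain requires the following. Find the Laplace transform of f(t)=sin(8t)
L{sin(wt)} = w/(s² + w²)
L{sin(8t)} = 8/(s² + 64)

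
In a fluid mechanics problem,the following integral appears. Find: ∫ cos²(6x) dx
Using identity cos²(u) = (1+cos(2u))/2:
∫ (1+cos(12x))/2 dx = x/2+sin(12x)/24+C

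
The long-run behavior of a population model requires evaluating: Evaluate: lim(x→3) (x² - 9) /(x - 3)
Factor: (x² - 9) = (x-3)(x + 3)
Cancel (x-3): lim(x→3) (x + 3) = 6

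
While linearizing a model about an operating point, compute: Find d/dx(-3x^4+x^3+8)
Power rule: d/dx(ax^n)=n·a·x^(n-1)
Term by term: -12·x^3+3·x^2

Answer: -12x^3+3x^2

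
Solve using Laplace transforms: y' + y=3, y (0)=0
Take L of both sides: sY(s)-0+Y(s) = 3/s
Y(s)(s+1) = 3/s+0
Y(s) = 3/(s(s+1))+0/(s+1)
Partial fractions: 3/(s(s+1)) = 3/s - 3/(s+1)
So Y(s) = 3/s - 3/(s+1)
Inverse transform (L^(-1){1/s} = 1, L^(-1){1/(s+1)} = e^(-t)):

Answer: y(t) = 3-3·e^(-t)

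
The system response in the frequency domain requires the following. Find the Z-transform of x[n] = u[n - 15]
Using the time-shift property: Z{u[n-15]} = z^(-15) * z/(z-1)
= z^(-14)/(z-1)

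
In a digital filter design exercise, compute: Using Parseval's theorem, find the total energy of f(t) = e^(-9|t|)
Parseval's theorem: E=integral |f(t)|^2 dt=(1/2pi) integral |F(omega)|^2 domega
E=integral_{-inf}^{inf} e^(-18|t|) dt=2*integral_0^inf e^(-18t) dt=2/(2*9)=1/9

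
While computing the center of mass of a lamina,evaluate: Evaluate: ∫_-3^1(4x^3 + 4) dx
Step 1: Find antiderivative F(x)=x^4 + 4x
Step 2: F(1) - F(-3)=5 - (69)=-64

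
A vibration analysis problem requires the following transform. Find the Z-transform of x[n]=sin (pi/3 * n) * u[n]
Z{sin(w0 * n) * u[n]} = z * sin(w0)/(z^2 - 2z * cos(w0) + 1)
With w0 = pi/3: X(z) = z * sin(pi/3)/(z^2 - 2z * cos(pi/3) + 1)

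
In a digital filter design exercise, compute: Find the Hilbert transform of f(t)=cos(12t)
The Hilbert transform shifts each frequency component by -pi/2.
H{cos(wt)}=sin(wt)
With w=12: H{cos(12t)}=sin(12t)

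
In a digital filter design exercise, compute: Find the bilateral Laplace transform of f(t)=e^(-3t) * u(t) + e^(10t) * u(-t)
For e^(-3t)*u(t): L=1/(s + 3), Re(s) > -3
For e^(10t)*u(-t): L=-1/(s-10), Re(s) < 10
Combined: F(s)=1/(s + 3) - 1/(s-10), -3 < Re(s) < 10

Answer: 1/(s + 3) - 1/(s-10), ROC: -3 < Re(s) < 10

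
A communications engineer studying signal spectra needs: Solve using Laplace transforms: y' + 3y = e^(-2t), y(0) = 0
Take L: sY - 0+3Y=1/(s+2)
Y(s+3)=1/(s+2)+0
Y=1/((s+2)(s+3))+0/(s+3)
Partial fractions: 1/((s+2)(s+3))=1/(s+2)-1/(s+3)
So Y=1/(s+2)-1/(s+3)
Inverse Laplace transform (L^(-1){1/(s+2)}=e^(-2t), L^(-1){1/(s+3)}=e^(-3t)):

Answer: y(t)=1·e^(-2t) - e^(-3t)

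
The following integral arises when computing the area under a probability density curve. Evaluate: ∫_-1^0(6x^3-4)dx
Step 1: Find antiderivative F(x)=(3/2)x^4-4x
Step 2: F(0) - F(-1)=0 - (11/2)=-11/2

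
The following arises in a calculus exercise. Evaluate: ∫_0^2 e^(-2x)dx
Antiderivative: (1/(-2))e^(-2x)
Evaluate: (1/(-2))(e^-4 - 1)

Answer: (e^-4 - 1)/(-2)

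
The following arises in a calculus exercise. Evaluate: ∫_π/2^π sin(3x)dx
Antiderivative: -cos(3x)/3
Evaluate at bounds: [-cos(3·π)/3] - [-cos(3·π/2)/3]
=(-(-1)+(0))/3=1/3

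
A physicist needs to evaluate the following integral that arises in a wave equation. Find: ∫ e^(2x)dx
Since d/dx[e^(2x)] = 2e^(2x), we get 1/2 e^(2x) + C

Answer: (1/2)e^(2x) + C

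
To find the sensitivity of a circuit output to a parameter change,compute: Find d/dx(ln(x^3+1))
Chain rule: d/dx[ln(u)] = u'/u where u = x^3+1
u' = 3x^2

Answer: (3x^2)/(x^3+1)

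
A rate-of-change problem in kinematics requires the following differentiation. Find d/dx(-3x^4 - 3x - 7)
Power rule: d/dx(ax^n)=n·a·x^(n-1)
Term by term: -12·x^3 - 3

Answer: -12x^3 - 3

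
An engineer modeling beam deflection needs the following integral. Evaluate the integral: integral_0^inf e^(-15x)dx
integral_0^inf e^(-15x) dx = [-1/15 * e^(-15x)]_0^inf
= 0 - (-1/15) = 1/15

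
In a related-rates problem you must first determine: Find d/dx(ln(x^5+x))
Chain rule: d/dx[ln(u)] = u'/u where u = x^5 + x
u' = 5x^4 + 1

Answer: (5x^4 + 1)/(x^5 + x)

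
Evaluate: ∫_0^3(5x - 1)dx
Step 1: Find antiderivative F(x) = (5/2)x^2 - x
Step 2: F(3) - F(0) = 39/2 - (0) = 39/2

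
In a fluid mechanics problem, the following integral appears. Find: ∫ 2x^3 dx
Using power rule: ∫ 2x^3 dx=2/4 x^4 + C=(1/2)x^4 + C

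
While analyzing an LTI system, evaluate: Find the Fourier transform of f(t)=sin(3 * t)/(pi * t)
sin(W*t)/(pi*t) = (W/pi)*sinc(W*t/pi) is the impulse response of the ideal low-pass filter with cutoff W (here W = 3).
Its Fourier transform is a rectangular function:
F(omega) = 1 for |omega| < 3, 0 otherwise

Answer: rect(omega/6) [i.e., 1 for |omega| < 3, 0 otherwise]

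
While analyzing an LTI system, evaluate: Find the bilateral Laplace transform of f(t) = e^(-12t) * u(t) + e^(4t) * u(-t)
For e^(-12t) * u(t): L=1/(s+12), Re(s) > -12
For e^(4t) * u(-t): L=-1/(s-4), Re(s) < 4
Combined: F(s)=1/(s+12)-1/(s-4), -12 < Re(s) < 4

Answer: 1/(s+12)-1/(s-4), ROC: -12 < Re(s) < 4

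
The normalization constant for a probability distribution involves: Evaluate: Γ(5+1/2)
Γ(n + 1/2)=(2n)!√π/(4^n·n!)
=3628800√π/(1024·120)=(945/32)·√π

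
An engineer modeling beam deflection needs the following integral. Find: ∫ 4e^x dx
Since d/dx[e^x]=+ e^x, we get 4e^x + C

Answer: 4e^x + C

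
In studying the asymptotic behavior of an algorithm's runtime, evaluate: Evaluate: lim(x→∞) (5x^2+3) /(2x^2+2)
Divide numerator and denominator by x^2:
lim (5+3/x^2)/(2+2/x^2)=5/2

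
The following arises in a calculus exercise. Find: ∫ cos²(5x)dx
Using identity cos²(u)=(1+cos(2u))/2:
∫ (1+cos(10x))/2 dx=x/2+sin(10x)/20+C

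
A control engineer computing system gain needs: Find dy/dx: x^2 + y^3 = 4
Differentiate: 2x + 3y^2·(dy/dx)=0
dy/dx=-2x/(3y^2)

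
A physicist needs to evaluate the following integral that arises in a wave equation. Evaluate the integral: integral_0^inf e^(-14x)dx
integral_0^inf e^(-14x) dx=[-1/14 * e^(-14x)]_0^inf
=0 - (-1/14)=1/14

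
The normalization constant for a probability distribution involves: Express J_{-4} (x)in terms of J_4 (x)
For integer n: J_{-n}(x) = (-1)^n J_n(x)
With n = 4: J_{-4}(x) = (-1)^4 J_4(x) = J_4(x)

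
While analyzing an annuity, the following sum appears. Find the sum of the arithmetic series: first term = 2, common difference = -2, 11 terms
Last term: a_n=2 + (11 - 1)·-2=-18
Sum=n(a_1 + a_n)/2=11(2 + (-18))/2=-88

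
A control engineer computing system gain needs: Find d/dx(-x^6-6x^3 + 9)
Power rule: d/dx(ax^n) = n·a·x^(n-1)
Term by term: -6·x^5-18·x^2

Answer: -6x^5-18x^2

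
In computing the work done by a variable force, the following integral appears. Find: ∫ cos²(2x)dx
Using identity cos²(u)=(1 + cos(2u))/2:
∫ (1 + cos(4x))/2 dx=x/2 + sin(4x)/8 + C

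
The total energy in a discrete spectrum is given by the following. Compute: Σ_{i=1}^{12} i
Using formula: Σ i^1 = n(n+1)/2 = 12·13/2 = 78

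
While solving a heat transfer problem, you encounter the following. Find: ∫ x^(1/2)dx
Power rule: ∫ x^(1/2) dx = x^(3/2)/(3/2)+C

Answer: (2/3)·x^(3/2)+C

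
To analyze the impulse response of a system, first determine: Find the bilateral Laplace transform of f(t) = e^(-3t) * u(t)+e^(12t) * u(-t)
For e^(-3t) * u(t): L = 1/(s+3), Re(s) > -3
For e^(12t) * u(-t): L = -1/(s-12), Re(s) < 12
Combined: F(s) = 1/(s+3)-1/(s-12), -3 < Re(s) < 12

Answer: 1/(s+3)-1/(s-12), ROC: -3 < Re(s) < 12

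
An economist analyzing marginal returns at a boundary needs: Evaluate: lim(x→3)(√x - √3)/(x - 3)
Multiply by conjugate (√x + √3)/(√x + √3):
= (x - 3)/((x - 3)(√x + √3)) = 1/(√x + √3)
As x → 3: 1/(2√3)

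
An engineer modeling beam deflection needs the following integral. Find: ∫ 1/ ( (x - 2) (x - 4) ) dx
Partial fractions: 1/((x-2)(x-4))=A/(x-2)+B/(x-4)
A=-1/2, B=1/2
∫ [-1/2· 1/(x-2)+1/2· 1/(x-4)] dx
=(1/2)[ln|x-4| - ln|x-2|]+C

Answer: (1/2)·ln|(x-4)/(x-2)|+C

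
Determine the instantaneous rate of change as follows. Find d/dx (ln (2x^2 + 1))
Chain rule: d/dx[ln(u)] = u'/u where u = 2x^2+1
u' = 4x

Answer: (4x)/(2x^2+1)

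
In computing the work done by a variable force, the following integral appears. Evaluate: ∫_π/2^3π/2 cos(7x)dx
Antiderivative: sin(7x)/7
Evaluate at bounds: [sin(7·3π/2)/7] - [sin(7·π/2)/7]
= ((1) - (-1))/7 = 2/7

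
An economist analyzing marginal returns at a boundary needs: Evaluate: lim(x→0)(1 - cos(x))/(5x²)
Using 1-cos(u) ≈ u²/2 for small u:
(1-cos(x)) ≈ (x)²/2 = 1x²/2
So limit = 1/(2·5) = 1/10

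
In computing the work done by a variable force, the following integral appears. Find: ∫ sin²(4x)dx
Using identity sin²(u) = (1 - cos(2u))/2:
∫ (1 - cos(8x))/2 dx = x/2 - sin(8x)/16 + C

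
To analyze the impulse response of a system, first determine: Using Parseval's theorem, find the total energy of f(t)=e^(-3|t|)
Parseval's theorem: E=integral |f(t)|^2 dt=(1/2pi) integral |F(omega)|^2 domega
E=integral_{-inf}^{inf} e^(-6|t|) dt=2 * integral_0^inf e^(-6t) dt=2/(2 * 3)=1/3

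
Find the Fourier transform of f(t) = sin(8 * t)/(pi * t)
sin(W*t)/(pi*t) = (W/pi)*sinc(W*t/pi) is the impulse response of the ideal low-pass filter with cutoff W (here W = 8).
Its Fourier transform is a rectangular function:
F(omega) = 1 for |omega| < 8, 0 otherwise

Answer: rect(omega/16) [i.e., 1 for |omega| < 8, 0 otherwise]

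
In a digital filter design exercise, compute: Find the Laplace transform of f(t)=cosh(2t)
L{cosh(at)}=s/(s²-a²)
L{cosh(2t)}=s/(s²-4)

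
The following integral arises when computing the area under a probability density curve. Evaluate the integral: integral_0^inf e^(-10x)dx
integral_0^inf e^(-10x) dx=[-1/10 * e^(-10x)]_0^inf
=0 - (-1/10)=1/10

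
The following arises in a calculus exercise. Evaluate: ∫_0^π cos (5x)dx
Antiderivative: sin(5x)/5
Evaluate at bounds: [sin(5·π)/5] - [sin(5·0)/5]
= ((0) - (0))/5 = 0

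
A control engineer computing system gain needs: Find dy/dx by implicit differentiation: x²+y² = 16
Differentiate both sides: 2x + 2y·(dy/dx)=0
Solve: dy/dx=-2x/(2y)=-x/y

Answer: dy/dx=-x/y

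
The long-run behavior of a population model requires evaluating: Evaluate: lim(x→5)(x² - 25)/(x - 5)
Factor: (x² - 25)=(x-5)(x+5)
Cancel (x-5): lim(x→5) (x+5)=10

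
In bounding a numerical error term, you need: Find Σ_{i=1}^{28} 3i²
=3·n(n+1)(2n+1)/6=3·28·29·57/6=23142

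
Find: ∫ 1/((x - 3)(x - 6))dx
Partial fractions: 1/((x-3)(x-6)) = A/(x-3) + B/(x-6)
A = -1/3, B = 1/3
∫ [-1/3· 1/(x-3) + 1/3· 1/(x-6)] dx
= (1/3)[ln|x-6| - ln|x-3|] + C

Answer: (1/3)·ln|(x-6)/(x-3)| + C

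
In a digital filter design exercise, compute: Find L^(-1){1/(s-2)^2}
L^(-1){1/(s-a)^n}=t^(n-1)·e^(at)/(n-1)!
Here a=2, n=2: t^1·e^(2t)/1

Answer: t·e^(2t)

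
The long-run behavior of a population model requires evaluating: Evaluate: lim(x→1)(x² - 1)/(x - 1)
Factor: (x² - 1)=(x-1)(x+1)
Cancel (x-1): lim(x→1) (x+1)=2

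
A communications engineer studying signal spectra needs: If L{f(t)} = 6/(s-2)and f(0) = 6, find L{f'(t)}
L{f'(t)} = s·F(s) - f(0) = 6s/(s-2) - 6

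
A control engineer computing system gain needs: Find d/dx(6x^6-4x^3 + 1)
Power rule: d/dx(ax^n)=n·a·x^(n-1)
Term by term: 36·x^5-12·x^2

Answer: 36x^5-12x^2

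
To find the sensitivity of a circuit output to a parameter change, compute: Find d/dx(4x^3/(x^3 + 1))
Quotient rule: (f/g)'=(f'g - fg')/g²
f=4x^3, f'=12x^2
g=x^3 + 1, g'=3x^2

Answer: (12x^2·(x^3 + 1) - 12x^5)/(x^3 + 1)²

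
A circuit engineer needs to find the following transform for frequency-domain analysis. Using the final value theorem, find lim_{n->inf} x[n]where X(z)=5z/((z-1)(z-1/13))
Final value theorem: lim x[n] = lim_{z->1} (z-1)*X(z)
(z-1)*X(z) = 5z/(z-1/13)
As z->1: 5/(1 - 1/13) = 5/(12/13) = 65/12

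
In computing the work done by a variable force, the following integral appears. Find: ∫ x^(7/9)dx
Power rule: ∫ x^(7/9) dx = x^(16/9)/(16/9) + C

Answer: (9/16)·x^(16/9) + C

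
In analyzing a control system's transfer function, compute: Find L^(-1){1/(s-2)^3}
L^(-1){1/(s-a)^n} = t^(n-1)·e^(at)/(n-1)!
Here a = 2, n = 3: t^2·e^(2t)/2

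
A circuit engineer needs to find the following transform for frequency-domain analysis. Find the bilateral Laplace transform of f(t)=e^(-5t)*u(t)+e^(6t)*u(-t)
For e^(-5t) * u(t): L=1/(s + 5), Re(s) > -5
For e^(6t) * u(-t): L=-1/(s-6), Re(s) < 6
Combined: F(s)=1/(s + 5) - 1/(s-6), -5 < Re(s) < 6

Answer: 1/(s + 5) - 1/(s-6), ROC: -5 < Re(s) < 6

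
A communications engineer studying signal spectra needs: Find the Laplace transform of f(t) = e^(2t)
L{e^(at)}=1/(s-a)
L{e^(2t)}=1/(s-2)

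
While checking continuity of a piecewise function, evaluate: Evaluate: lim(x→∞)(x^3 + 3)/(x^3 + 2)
Divide numerator and denominator by x^3:
lim (1+3/x^3)/(1+2/x^3)=1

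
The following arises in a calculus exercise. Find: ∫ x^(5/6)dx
Power rule: ∫ x^(5/6) dx=x^(11/6)/(11/6)+C

Answer: (6/11)·x^(11/6)+C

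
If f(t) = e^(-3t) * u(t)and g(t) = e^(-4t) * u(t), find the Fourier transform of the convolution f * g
By the convolution theorem: F{f * g}=F(omega) * G(omega)
F(omega)=1/(3 + j * omega), G(omega)=1/(4 + j * omega)
F{f * g}=1/((3 + j * omega)(4 + j * omega))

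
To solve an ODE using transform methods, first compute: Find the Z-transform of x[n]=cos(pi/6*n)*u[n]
Z{cos(w0 * n) * u[n]} = z(z - cos(w0))/(z^2-2z * cos(w0)+1)
With w0 = pi/6: X(z) = z(z - cos(pi/6))/(z^2-2z * cos(pi/6)+1)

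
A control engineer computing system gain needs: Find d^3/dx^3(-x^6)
Apply power rule 3 times:
d^1: -6x^5
d^2: -30x^4
d^3: -120x^3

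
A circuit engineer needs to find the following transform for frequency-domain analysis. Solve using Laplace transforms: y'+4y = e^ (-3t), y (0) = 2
Take L: sY - 2 + 4Y=1/(s + 3)
Y(s + 4)=1/(s + 3) + 2
Y=1/((s + 3)(s + 4)) + 2/(s + 4)
Partial fractions: 1/((s + 3)(s + 4))=1/(s + 3) - 1/(s + 4)
So Y=1/(s + 3) + 1/(s + 4)
Inverse Laplace transform (L^(-1){1/(s + 3)}=e^(-3t), L^(-1){1/(s + 4)}=e^(-4t)):

Answer: y(t)=1·e^(-3t) + e^(-4t)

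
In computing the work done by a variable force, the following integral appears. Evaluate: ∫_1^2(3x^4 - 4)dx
Step 1: Find antiderivative F(x)=(3/5)x^5-4x
Step 2: F(2) - F(1)=56/5 - (-17/5)=73/5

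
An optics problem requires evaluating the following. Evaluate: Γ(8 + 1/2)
Γ(n+1/2)=(2n)!√π/(4^n·n!)
=20922789888000√π/(65536·40320)=(2027025/256)·√π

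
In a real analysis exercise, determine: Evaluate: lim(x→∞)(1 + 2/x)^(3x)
Rewrite as [(1+2/x)^x]^3.
lim(1+2/x)^x = e^2, so limit = (e^2)^3 = e^6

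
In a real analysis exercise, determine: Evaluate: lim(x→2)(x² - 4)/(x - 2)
Factor: (x² - 4) = (x-2)(x+2)
Cancel (x-2): lim(x→2) (x+2) = 4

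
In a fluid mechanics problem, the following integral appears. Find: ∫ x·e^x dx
Integration by parts: u = x, dv = e^x dx
du = dx, v = e^x
= x·e^x - ∫ e^x dx
= x·e^x - e^x + C

Answer: e^x(x - 1) + C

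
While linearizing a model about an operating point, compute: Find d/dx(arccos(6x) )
d/dx[arccos(u)]=-u'/√(1-u²), u=6x, u'=6

Answer: -6/√(1 - 36x²)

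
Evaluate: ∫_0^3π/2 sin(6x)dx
Antiderivative: -cos(6x)/6
Evaluate at bounds: [-cos(6·3π/2)/6] - [-cos(6·0)/6]
= (-(-1)+(1))/6 = 1/3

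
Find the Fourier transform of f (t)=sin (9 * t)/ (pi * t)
sin(W * t)/(pi * t) = (W/pi) * sinc(W * t/pi) is the impulse response of the ideal low-pass filter with cutoff W (here W = 9).
Its Fourier transform is a rectangular function:
F(omega) = 1 for |omega| < 9, 0 otherwise

Answer: rect(omega/18) [i.e., 1 for |omega| < 9, 0 otherwise]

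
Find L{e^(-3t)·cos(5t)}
First shifting: L{e^(at)f(t)}=F(s-a)
L{cos(5t)}=s/(s² + 25)
Shift: (s + 3)/((s + 3)² + 25)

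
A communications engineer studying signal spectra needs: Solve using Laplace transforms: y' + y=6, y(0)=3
Take L of both sides: sY(s)-3+Y(s) = 6/s
Y(s)(s+1) = 6/s+3
Y(s) = 6/(s(s+1))+3/(s+1)
Partial fractions: 6/(s(s+1)) = 6/s - 6/(s+1)
So Y(s) = 6/s - 3/(s+1)
Inverse transform (L^(-1){1/s} = 1, L^(-1){1/(s+1)} = e^(-t)):

Answer: y(t) = 6-3·e^(-t)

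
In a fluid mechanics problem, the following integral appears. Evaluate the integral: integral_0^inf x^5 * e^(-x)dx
This is a Gamma integral. Substitute u=1x:
integral_0^inf x^5 * e^(-x) dx=(1/1^6) integral_0^inf u^5 * e^(-u) du
=Gamma(6)/1^6=5!/1^6=120/1

Answer: 120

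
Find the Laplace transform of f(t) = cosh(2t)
L{cosh(at)}=s/(s²-a²)
L{cosh(2t)}=s/(s²-4)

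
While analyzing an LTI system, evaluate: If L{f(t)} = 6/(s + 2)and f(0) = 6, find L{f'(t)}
L{f'(t)}=s·F(s) - f(0)=6s/(s + 2) - 6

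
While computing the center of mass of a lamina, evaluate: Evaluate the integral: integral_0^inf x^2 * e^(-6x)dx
This is a Gamma integral. Substitute u = 6x (du = 6 dx):
integral_0^inf x^2 * e^(-6x) dx = (1/6^3) integral_0^inf u^2 * e^(-u) du
= Gamma(3)/6^3 = 2!/6^3 = 2/216

Answer: 1/108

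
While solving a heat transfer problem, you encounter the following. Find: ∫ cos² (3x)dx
Using identity cos²(u) = (1 + cos(2u))/2:
∫ (1 + cos(6x))/2 dx = x/2 + sin(6x)/12 + C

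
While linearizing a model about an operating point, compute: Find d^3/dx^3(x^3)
Apply power rule 3 times:
d^1: 3x^2
d^2: 6x
d^3: 6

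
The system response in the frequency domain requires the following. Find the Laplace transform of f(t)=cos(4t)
L{cos(wt)}=s/(s²+w²)
L{cos(4t)}=s/(s²+16)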